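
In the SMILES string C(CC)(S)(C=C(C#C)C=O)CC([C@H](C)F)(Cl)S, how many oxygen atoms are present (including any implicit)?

1

The symbol for oxygen appears 1 time in the SMILES.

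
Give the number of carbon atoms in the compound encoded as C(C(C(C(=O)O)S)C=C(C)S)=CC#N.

9

The symbol for carbon appears 9 times in the SMILES.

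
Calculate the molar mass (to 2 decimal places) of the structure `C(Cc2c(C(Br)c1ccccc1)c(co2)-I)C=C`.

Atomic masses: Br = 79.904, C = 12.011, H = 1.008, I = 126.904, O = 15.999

417.08

Molecular formula: C15H14BrIO.
M = 1×79.904 + 15×12.011 + 14×1.008 + 1×126.904 + 1×15.999 = 417.08 g/mol.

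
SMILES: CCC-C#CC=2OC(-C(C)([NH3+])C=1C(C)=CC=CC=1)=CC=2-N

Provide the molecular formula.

Heavy atoms from the SMILES: 18 C, 2 N, 1 O.
Implicit hydrogens by atom environment:
  5 × C (aromatic): 1 H each → 5
  5 × C (aromatic): no H
  3 × C: 3 H each → 9
  3 × C: no H
  2 × C: 2 H each → 4
  1 × N (charge +1): 3 H
  1 × N: 2 H
  1 × O (aromatic): no H
  Total hydrogens = 23.
Net charge +1.
Molecular formula: C18H23N2O+

C18H23N2O+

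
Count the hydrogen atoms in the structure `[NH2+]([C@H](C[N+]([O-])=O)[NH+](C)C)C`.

Hydrogens are implicit in SMILES; fill each atom to its normal valence:
  3 × C: 3 H each → 9
  1 × C: 2 H
  1 × C: 1 H
  1 × N (charge +1): 2 H
  1 × N (charge +1): 1 H
  1 × N (charge +1): no H
  1 × O: no H
  1 × O (charge -1): no H
  Total hydrogens = 15.

15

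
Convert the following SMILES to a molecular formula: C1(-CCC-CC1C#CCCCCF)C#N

Heavy atoms from the SMILES: 13 C, 1 F, 1 N.
Implicit hydrogens by atom environment:
  8 × C: 2 H each → 16
  3 × C: no H
  2 × C: 1 H each → 2
  1 × F: no H
  1 × N: no H
  Total hydrogens = 18.
Molecular formula: C13H18FN

C13H18FN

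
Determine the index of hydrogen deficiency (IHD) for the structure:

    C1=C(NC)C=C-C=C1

4

Molecular formula from the SMILES: C7H9N.
DoU = (2C + 2 + N − H − X)/2 = (2·7 + 2 + 1 − 9 − 0)/2 = 8/2 = 4.
(Structurally: 1 ring(s) + 3 π bond(s) = 4.)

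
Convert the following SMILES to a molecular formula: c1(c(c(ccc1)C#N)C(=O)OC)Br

Heavy atoms from the SMILES: 1 Br, 9 C, 1 N, 2 O.
Implicit hydrogens by atom environment:
  3 × C (aromatic): 1 H each → 3
  3 × C (aromatic): no H
  2 × C: no H
  2 × O: no H
  1 × Br: no H
  1 × C: 3 H
  1 × N: no H
  Total hydrogens = 6.
Molecular formula: C9H6BrNO2

C9H6BrNO2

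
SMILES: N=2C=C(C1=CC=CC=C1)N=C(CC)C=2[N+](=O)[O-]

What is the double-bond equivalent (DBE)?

Molecular formula from the SMILES: C12H11N3O2.
DoU = (2C + 2 + N − H − X)/2 = (2·12 + 2 + 3 − 11 − 0)/2 = 18/2 = 9.
(Structurally: 2 ring(s) + 7 π bond(s) = 9.)

9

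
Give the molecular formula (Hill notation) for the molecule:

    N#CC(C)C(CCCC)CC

Heavy atoms from the SMILES: 10 C, 1 N.
Implicit hydrogens by atom environment:
  4 × C: 2 H each → 8
  3 × C: 3 H each → 9
  2 × C: 1 H each → 2
  1 × C: no H
  1 × N: no H
  Total hydrogens = 19.
Molecular formula: C10H19N

C10H19N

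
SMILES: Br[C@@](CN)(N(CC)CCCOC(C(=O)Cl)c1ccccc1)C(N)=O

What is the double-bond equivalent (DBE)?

Molecular formula from the SMILES: C16H23BrClN3O3.
DoU = (2C + 2 + N − H − X)/2 = (2·16 + 2 + 3 − 23 − 2)/2 = 12/2 = 6.
(Structurally: 1 ring(s) + 5 π bond(s) = 6.)

6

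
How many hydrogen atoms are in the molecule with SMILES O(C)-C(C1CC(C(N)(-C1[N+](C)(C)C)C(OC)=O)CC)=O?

27

Hydrogens are implicit in SMILES; fill each atom to its normal valence:
  6 × C: 3 H each → 18
  4 × O: no H
  3 × C: 1 H each → 3
  3 × C: no H
  2 × C: 2 H each → 4
  1 × N: 2 H
  1 × N (charge +1): no H
  Total hydrogens = 27.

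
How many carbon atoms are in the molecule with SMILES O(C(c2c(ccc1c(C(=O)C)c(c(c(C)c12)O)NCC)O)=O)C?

The symbol for carbon appears 17 times in the SMILES. Lowercase c denotes aromatic carbon and counts toward C.

17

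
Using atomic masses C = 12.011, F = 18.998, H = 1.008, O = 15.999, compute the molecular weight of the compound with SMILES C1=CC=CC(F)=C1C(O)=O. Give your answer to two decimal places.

140.11

Molecular formula: C7H5FO2.
M = 7×12.011 + 1×18.998 + 5×1.008 + 2×15.999 = 140.11 g/mol.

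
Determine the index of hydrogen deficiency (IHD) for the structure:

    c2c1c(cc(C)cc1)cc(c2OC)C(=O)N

8

Molecular formula from the SMILES: C13H13NO2.
DoU = (2C + 2 + N − H − X)/2 = (2·13 + 2 + 1 − 13 − 0)/2 = 16/2 = 8.
(Structurally: 2 ring(s) + 6 π bond(s) = 8.)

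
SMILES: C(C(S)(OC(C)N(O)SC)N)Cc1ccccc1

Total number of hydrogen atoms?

20

Hydrogens are implicit in SMILES; fill each atom to its normal valence:
  5 × C (aromatic): 1 H each → 5
  2 × C: 3 H each → 6
  2 × C: 2 H each → 4
  1 × C: 1 H
  1 × C: no H
  1 × C (aromatic): no H
  1 × N: 2 H
  1 × N: no H
  1 × O: 1 H
  1 × O: no H
  1 × S: 1 H
  1 × S: no H
  Total hydrogens = 20.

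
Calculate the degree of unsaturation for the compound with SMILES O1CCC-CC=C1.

2

Molecular formula from the SMILES: C6H10O.
DoU = (2C + 2 + N − H − X)/2 = (2·6 + 2 + 0 − 10 − 0)/2 = 4/2 = 2.
(Structurally: 1 ring(s) + 1 π bond(s) = 2.)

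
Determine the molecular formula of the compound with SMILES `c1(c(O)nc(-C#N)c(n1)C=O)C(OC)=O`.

C8H5N3O4

Heavy atoms from the SMILES: 8 C, 3 N, 4 O.
Implicit hydrogens by atom environment:
  4 × C (aromatic): no H
  3 × O: no H
  2 × C: no H
  2 × N (aromatic): no H
  1 × C: 3 H
  1 × C: 1 H
  1 × N: no H
  1 × O: 1 H
  Total hydrogens = 5.
Molecular formula: C8H5N3O4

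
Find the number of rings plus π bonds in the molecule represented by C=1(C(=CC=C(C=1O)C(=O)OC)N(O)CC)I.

Molecular formula from the SMILES: C10H12INO4.
DoU = (2C + 2 + N − H − X)/2 = (2·10 + 2 + 1 − 12 − 1)/2 = 10/2 = 5.
(Structurally: 1 ring(s) + 4 π bond(s) = 5.)

5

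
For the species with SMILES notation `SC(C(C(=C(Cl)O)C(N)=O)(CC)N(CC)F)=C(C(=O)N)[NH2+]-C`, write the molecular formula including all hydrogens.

C12H21ClFN4O3S+

Heavy atoms from the SMILES: 12 C, 1 Cl, 1 F, 4 N, 3 O, 1 S.
Implicit hydrogens by atom environment:
  7 × C: no H
  3 × C: 3 H each → 9
  2 × C: 2 H each → 4
  2 × N: 2 H each → 4
  2 × O: no H
  1 × Cl: no H
  1 × F: no H
  1 × N (charge +1): 2 H
  1 × N: no H
  1 × O: 1 H
  1 × S: 1 H
  Total hydrogens = 21.
Net charge +1.
Molecular formula: C12H21ClFN4O3S+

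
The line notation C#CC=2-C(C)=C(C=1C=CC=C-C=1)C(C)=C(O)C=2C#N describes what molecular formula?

Heavy atoms from the SMILES: 17 C, 1 N, 1 O.
Implicit hydrogens by atom environment:
  7 × C (aromatic): no H
  5 × C (aromatic): 1 H each → 5
  2 × C: 3 H each → 6
  2 × C: no H
  1 × C: 1 H
  1 × N: no H
  1 × O: 1 H
  Total hydrogens = 13.
Molecular formula: C17H13NO

C17H13NO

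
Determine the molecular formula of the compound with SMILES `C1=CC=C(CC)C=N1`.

Heavy atoms from the SMILES: 7 C, 1 N.
Implicit hydrogens by atom environment:
  4 × C (aromatic): 1 H each → 4
  1 × C: 3 H
  1 × C: 2 H
  1 × C (aromatic): no H
  1 × N (aromatic): no H
  Total hydrogens = 9.
Molecular formula: C7H9N

C7H9N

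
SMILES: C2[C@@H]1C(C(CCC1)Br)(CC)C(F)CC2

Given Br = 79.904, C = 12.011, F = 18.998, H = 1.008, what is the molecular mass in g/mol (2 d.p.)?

Molecular formula: C12H20BrF.
M = 1×79.904 + 12×12.011 + 1×18.998 + 20×1.008 = 263.19 g/mol.

263.19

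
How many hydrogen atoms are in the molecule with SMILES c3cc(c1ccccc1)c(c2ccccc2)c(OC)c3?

16

Hydrogens are implicit in SMILES; fill each atom to its normal valence:
  13 × C (aromatic): 1 H each → 13
  5 × C (aromatic): no H
  1 × C: 3 H
  1 × O: no H
  Total hydrogens = 16.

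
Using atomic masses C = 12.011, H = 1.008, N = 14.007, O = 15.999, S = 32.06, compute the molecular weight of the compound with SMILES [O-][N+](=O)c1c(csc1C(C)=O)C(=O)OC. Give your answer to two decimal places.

229.21

Molecular formula: C8H7NO5S.
M = 8×12.011 + 7×1.008 + 1×14.007 + 5×15.999 + 1×32.06 = 229.21 g/mol.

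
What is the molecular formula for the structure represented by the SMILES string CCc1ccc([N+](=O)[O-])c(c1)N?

C8H10N2O2

Heavy atoms from the SMILES: 8 C, 2 N, 2 O.
Implicit hydrogens by atom environment:
  3 × C (aromatic): 1 H each → 3
  3 × C (aromatic): no H
  1 × C: 3 H
  1 × C: 2 H
  1 × N: 2 H
  1 × N (charge +1): no H
  1 × O: no H
  1 × O (charge -1): no H
  Total hydrogens = 10.
Molecular formula: C8H10N2O2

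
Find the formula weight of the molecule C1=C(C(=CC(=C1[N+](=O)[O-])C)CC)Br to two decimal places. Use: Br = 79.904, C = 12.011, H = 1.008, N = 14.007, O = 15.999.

244.09

Molecular formula: C9H10BrNO2.
M = 1×79.904 + 9×12.011 + 10×1.008 + 1×14.007 + 2×15.999 = 244.09 g/mol.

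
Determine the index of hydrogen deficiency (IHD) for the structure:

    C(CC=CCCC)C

1

Molecular formula from the SMILES: C8H16.
DoU = (2C + 2 + N − H − X)/2 = (2·8 + 2 + 0 − 16 − 0)/2 = 2/2 = 1.
(Structurally: 0 ring(s) + 1 π bond(s) = 1.)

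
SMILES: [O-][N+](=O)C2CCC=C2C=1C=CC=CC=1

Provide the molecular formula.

Heavy atoms from the SMILES: 11 C, 1 N, 2 O.
Implicit hydrogens by atom environment:
  5 × C (aromatic): 1 H each → 5
  2 × C: 2 H each → 4
  2 × C: 1 H each → 2
  1 × C: no H
  1 × C (aromatic): no H
  1 × N (charge +1): no H
  1 × O: no H
  1 × O (charge -1): no H
  Total hydrogens = 11.
Molecular formula: C11H11NO2

C11H11NO2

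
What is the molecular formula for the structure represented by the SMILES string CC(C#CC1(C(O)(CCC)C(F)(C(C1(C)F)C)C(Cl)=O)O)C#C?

Heavy atoms from the SMILES: 17 C, 1 Cl, 2 F, 3 O.
Implicit hydrogens by atom environment:
  8 × C: no H
  4 × C: 3 H each → 12
  3 × C: 1 H each → 3
  2 × C: 2 H each → 4
  2 × F: no H
  2 × O: 1 H each → 2
  1 × Cl: no H
  1 × O: no H
  Total hydrogens = 21.
Molecular formula: C17H21ClF2O3

C17H21ClF2O3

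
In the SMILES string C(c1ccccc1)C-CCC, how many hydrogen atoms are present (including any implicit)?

16

Hydrogens are implicit in SMILES; fill each atom to its normal valence:
  5 × C (aromatic): 1 H each → 5
  4 × C: 2 H each → 8
  1 × C: 3 H
  1 × C (aromatic): no H
  Total hydrogens = 16.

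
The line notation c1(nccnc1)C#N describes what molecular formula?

Heavy atoms from the SMILES: 5 C, 3 N.
Implicit hydrogens by atom environment:
  3 × C (aromatic): 1 H each → 3
  2 × N (aromatic): no H
  1 × C (aromatic): no H
  1 × C: no H
  1 × N: no H
  Total hydrogens = 3.
Molecular formula: C5H3N3

C5H3N3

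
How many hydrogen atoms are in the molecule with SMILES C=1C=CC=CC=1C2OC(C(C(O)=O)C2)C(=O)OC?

14

Hydrogens are implicit in SMILES; fill each atom to its normal valence:
  5 × C (aromatic): 1 H each → 5
  4 × O: no H
  3 × C: 1 H each → 3
  2 × C: no H
  1 × C: 3 H
  1 × C: 2 H
  1 × C (aromatic): no H
  1 × O: 1 H
  Total hydrogens = 14.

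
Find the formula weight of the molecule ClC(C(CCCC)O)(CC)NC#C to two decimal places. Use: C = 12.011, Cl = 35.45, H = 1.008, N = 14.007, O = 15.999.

Molecular formula: C10H18ClNO.
M = 10×12.011 + 1×35.45 + 18×1.008 + 1×14.007 + 1×15.999 = 203.71 g/mol.

203.71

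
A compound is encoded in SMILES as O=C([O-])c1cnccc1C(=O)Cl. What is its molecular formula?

C7H3ClNO3-

Heavy atoms from the SMILES: 7 C, 1 Cl, 1 N, 3 O.
Implicit hydrogens by atom environment:
  3 × C (aromatic): 1 H each → 3
  2 × C (aromatic): no H
  2 × C: no H
  2 × O: no H
  1 × Cl: no H
  1 × N (aromatic): no H
  1 × O (charge -1): no H
  Total hydrogens = 3.
Net charge -1.
Molecular formula: C7H3ClNO3-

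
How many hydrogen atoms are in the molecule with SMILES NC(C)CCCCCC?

19

Hydrogens are implicit in SMILES; fill each atom to its normal valence:
  5 × C: 2 H each → 10
  2 × C: 3 H each → 6
  1 × C: 1 H
  1 × N: 2 H
  Total hydrogens = 19.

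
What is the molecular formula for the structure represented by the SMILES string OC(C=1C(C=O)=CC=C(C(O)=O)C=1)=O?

Heavy atoms from the SMILES: 9 C, 5 O.
Implicit hydrogens by atom environment:
  3 × C (aromatic): 1 H each → 3
  3 × C (aromatic): no H
  3 × O: no H
  2 × C: no H
  2 × O: 1 H each → 2
  1 × C: 1 H
  Total hydrogens = 6.
Molecular formula: C9H6O5

C9H6O5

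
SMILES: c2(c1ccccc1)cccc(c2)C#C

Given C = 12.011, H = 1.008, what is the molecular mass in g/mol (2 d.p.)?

Molecular formula: C14H10.
M = 14×12.011 + 10×1.008 = 178.23 g/mol.

178.23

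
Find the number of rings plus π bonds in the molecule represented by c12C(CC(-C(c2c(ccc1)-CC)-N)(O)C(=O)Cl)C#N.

Molecular formula from the SMILES: C14H15ClN2O2.
DoU = (2C + 2 + N − H − X)/2 = (2·14 + 2 + 2 − 15 − 1)/2 = 16/2 = 8.
(Structurally: 2 ring(s) + 6 π bond(s) = 8.)

8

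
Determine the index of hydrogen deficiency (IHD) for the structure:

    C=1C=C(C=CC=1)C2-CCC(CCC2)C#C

Molecular formula from the SMILES: C15H18.
DoU = (2C + 2 + N − H − X)/2 = (2·15 + 2 + 0 − 18 − 0)/2 = 14/2 = 7.
(Structurally: 2 ring(s) + 5 π bond(s) = 7.)

7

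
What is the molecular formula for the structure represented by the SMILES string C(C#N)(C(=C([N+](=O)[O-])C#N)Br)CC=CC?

C9H8BrN3O2

Heavy atoms from the SMILES: 1 Br, 9 C, 3 N, 2 O.
Implicit hydrogens by atom environment:
  4 × C: no H
  3 × C: 1 H each → 3
  2 × N: no H
  1 × Br: no H
  1 × C: 3 H
  1 × C: 2 H
  1 × N (charge +1): no H
  1 × O: no H
  1 × O (charge -1): no H
  Total hydrogens = 8.
Molecular formula: C9H8BrN3O2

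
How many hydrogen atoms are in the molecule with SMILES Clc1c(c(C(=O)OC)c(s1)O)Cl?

4

Hydrogens are implicit in SMILES; fill each atom to its normal valence:
  4 × C (aromatic): no H
  2 × Cl: no H
  2 × O: no H
  1 × C: 3 H
  1 × C: no H
  1 × O: 1 H
  1 × S (aromatic): no H
  Total hydrogens = 4.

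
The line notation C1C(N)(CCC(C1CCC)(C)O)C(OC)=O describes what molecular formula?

Heavy atoms from the SMILES: 12 C, 1 N, 3 O.
Implicit hydrogens by atom environment:
  5 × C: 2 H each → 10
  3 × C: 3 H each → 9
  3 × C: no H
  2 × O: no H
  1 × C: 1 H
  1 × N: 2 H
  1 × O: 1 H
  Total hydrogens = 23.
Molecular formula: C12H23NO3

C12H23NO3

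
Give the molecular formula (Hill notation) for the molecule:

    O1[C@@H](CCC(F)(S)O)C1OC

C6H11FO3S

Heavy atoms from the SMILES: 6 C, 1 F, 3 O, 1 S.
Implicit hydrogens by atom environment:
  2 × C: 2 H each → 4
  2 × C: 1 H each → 2
  2 × O: no H
  1 × C: 3 H
  1 × C: no H
  1 × F: no H
  1 × O: 1 H
  1 × S: 1 H
  Total hydrogens = 11.
Molecular formula: C6H11FO3S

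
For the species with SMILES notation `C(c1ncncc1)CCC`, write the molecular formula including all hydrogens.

C8H12N2

Heavy atoms from the SMILES: 8 C, 2 N.
Implicit hydrogens by atom environment:
  3 × C: 2 H each → 6
  3 × C (aromatic): 1 H each → 3
  2 × N (aromatic): no H
  1 × C: 3 H
  1 × C (aromatic): no H
  Total hydrogens = 12.
Molecular formula: C8H12N2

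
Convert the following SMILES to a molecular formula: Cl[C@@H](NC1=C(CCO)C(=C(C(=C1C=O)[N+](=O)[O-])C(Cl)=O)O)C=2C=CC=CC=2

Heavy atoms from the SMILES: 17 C, 2 Cl, 2 N, 6 O.
Implicit hydrogens by atom environment:
  7 × C (aromatic): no H
  5 × C (aromatic): 1 H each → 5
  3 × O: no H
  2 × C: 2 H each → 4
  2 × C: 1 H each → 2
  2 × Cl: no H
  2 × O: 1 H each → 2
  1 × C: no H
  1 × N: 1 H
  1 × N (charge +1): no H
  1 × O (charge -1): no H
  Total hydrogens = 14.
Molecular formula: C17H14Cl2N2O6

C17H14Cl2N2O6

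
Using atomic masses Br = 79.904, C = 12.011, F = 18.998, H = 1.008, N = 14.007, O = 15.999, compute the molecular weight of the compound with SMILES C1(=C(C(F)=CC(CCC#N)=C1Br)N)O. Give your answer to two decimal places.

259.08

Molecular formula: C9H8BrFN2O.
M = 1×79.904 + 9×12.011 + 1×18.998 + 8×1.008 + 2×14.007 + 1×15.999 = 259.08 g/mol.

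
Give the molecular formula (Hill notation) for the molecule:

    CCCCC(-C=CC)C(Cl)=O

C9H15ClO

Heavy atoms from the SMILES: 9 C, 1 Cl, 1 O.
Implicit hydrogens by atom environment:
  3 × C: 2 H each → 6
  3 × C: 1 H each → 3
  2 × C: 3 H each → 6
  1 × C: no H
  1 × Cl: no H
  1 × O: no H
  Total hydrogens = 15.
Molecular formula: C9H15ClO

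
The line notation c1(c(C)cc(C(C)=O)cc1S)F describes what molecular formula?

C9H9FOS

Heavy atoms from the SMILES: 9 C, 1 F, 1 O, 1 S.
Implicit hydrogens by atom environment:
  4 × C (aromatic): no H
  2 × C: 3 H each → 6
  2 × C (aromatic): 1 H each → 2
  1 × C: no H
  1 × F: no H
  1 × O: no H
  1 × S: 1 H
  Total hydrogens = 9.
Molecular formula: C9H9FOS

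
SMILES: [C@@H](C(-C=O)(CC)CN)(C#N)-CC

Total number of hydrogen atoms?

16

Hydrogens are implicit in SMILES; fill each atom to its normal valence:
  3 × C: 2 H each → 6
  2 × C: 3 H each → 6
  2 × C: 1 H each → 2
  2 × C: no H
  1 × N: 2 H
  1 × N: no H
  1 × O: no H
  Total hydrogens = 16.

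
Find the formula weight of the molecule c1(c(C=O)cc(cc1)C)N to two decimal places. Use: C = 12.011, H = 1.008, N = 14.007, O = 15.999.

135.17

Molecular formula: C8H9NO.
M = 8×12.011 + 9×1.008 + 1×14.007 + 1×15.999 = 135.17 g/mol.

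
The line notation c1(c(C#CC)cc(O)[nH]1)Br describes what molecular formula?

Heavy atoms from the SMILES: 1 Br, 7 C, 1 N, 1 O.
Implicit hydrogens by atom environment:
  3 × C (aromatic): no H
  2 × C: no H
  1 × Br: no H
  1 × C: 3 H
  1 × C (aromatic): 1 H
  1 × N (aromatic): 1 H
  1 × O: 1 H
  Total hydrogens = 6.
Molecular formula: C7H6BrNO

C7H6BrNO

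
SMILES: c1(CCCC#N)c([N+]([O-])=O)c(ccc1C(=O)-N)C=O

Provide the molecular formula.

C12H11N3O4

Heavy atoms from the SMILES: 12 C, 3 N, 4 O.
Implicit hydrogens by atom environment:
  4 × C (aromatic): no H
  3 × C: 2 H each → 6
  3 × O: no H
  2 × C (aromatic): 1 H each → 2
  2 × C: no H
  1 × C: 1 H
  1 × N: 2 H
  1 × N (charge +1): no H
  1 × N: no H
  1 × O (charge -1): no H
  Total hydrogens = 11.
Molecular formula: C12H11N3O4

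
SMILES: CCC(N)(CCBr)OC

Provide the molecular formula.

C6H14BrNO

Heavy atoms from the SMILES: 1 Br, 6 C, 1 N, 1 O.
Implicit hydrogens by atom environment:
  3 × C: 2 H each → 6
  2 × C: 3 H each → 6
  1 × Br: no H
  1 × C: no H
  1 × N: 2 H
  1 × O: no H
  Total hydrogens = 14.
Molecular formula: C6H14BrNO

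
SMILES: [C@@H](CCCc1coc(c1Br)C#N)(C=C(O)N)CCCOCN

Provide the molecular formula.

C15H22BrN3O3

Heavy atoms from the SMILES: 1 Br, 15 C, 3 N, 3 O.
Implicit hydrogens by atom environment:
  7 × C: 2 H each → 14
  3 × C (aromatic): no H
  2 × C: 1 H each → 2
  2 × C: no H
  2 × N: 2 H each → 4
  1 × Br: no H
  1 × C (aromatic): 1 H
  1 × N: no H
  1 × O: 1 H
  1 × O (aromatic): no H
  1 × O: no H
  Total hydrogens = 22.
Molecular formula: C15H22BrN3O3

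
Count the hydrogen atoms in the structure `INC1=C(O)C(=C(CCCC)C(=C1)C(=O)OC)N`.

17

Hydrogens are implicit in SMILES; fill each atom to its normal valence:
  5 × C (aromatic): no H
  3 × C: 2 H each → 6
  2 × C: 3 H each → 6
  2 × O: no H
  1 × C (aromatic): 1 H
  1 × C: no H
  1 × I: no H
  1 × N: 2 H
  1 × N: 1 H
  1 × O: 1 H
  Total hydrogens = 17.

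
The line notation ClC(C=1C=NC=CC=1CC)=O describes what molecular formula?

Heavy atoms from the SMILES: 8 C, 1 Cl, 1 N, 1 O.
Implicit hydrogens by atom environment:
  3 × C (aromatic): 1 H each → 3
  2 × C (aromatic): no H
  1 × C: 3 H
  1 × C: 2 H
  1 × C: no H
  1 × Cl: no H
  1 × N (aromatic): no H
  1 × O: no H
  Total hydrogens = 8.
Molecular formula: C8H8ClNO

C8H8ClNO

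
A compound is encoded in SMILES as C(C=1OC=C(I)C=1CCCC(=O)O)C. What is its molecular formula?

C10H13IO3

Heavy atoms from the SMILES: 10 C, 1 I, 3 O.
Implicit hydrogens by atom environment:
  4 × C: 2 H each → 8
  3 × C (aromatic): no H
  1 × C: 3 H
  1 × C (aromatic): 1 H
  1 × C: no H
  1 × I: no H
  1 × O: 1 H
  1 × O (aromatic): no H
  1 × O: no H
  Total hydrogens = 13.
Molecular formula: C10H13IO3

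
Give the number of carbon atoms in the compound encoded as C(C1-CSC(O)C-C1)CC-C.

9

The symbol for carbon appears 9 times in the SMILES.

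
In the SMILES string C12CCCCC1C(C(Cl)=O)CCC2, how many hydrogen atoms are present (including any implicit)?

17

Hydrogens are implicit in SMILES; fill each atom to its normal valence:
  7 × C: 2 H each → 14
  3 × C: 1 H each → 3
  1 × C: no H
  1 × Cl: no H
  1 × O: no H
  Total hydrogens = 17.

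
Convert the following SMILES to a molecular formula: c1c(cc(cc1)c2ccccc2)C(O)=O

C13H10O2

Heavy atoms from the SMILES: 13 C, 2 O.
Implicit hydrogens by atom environment:
  9 × C (aromatic): 1 H each → 9
  3 × C (aromatic): no H
  1 × C: no H
  1 × O: 1 H
  1 × O: no H
  Total hydrogens = 10.
Molecular formula: C13H10O2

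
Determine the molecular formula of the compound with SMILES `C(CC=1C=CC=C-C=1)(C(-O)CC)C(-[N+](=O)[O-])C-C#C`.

C15H19NO3

Heavy atoms from the SMILES: 15 C, 1 N, 3 O.
Implicit hydrogens by atom environment:
  5 × C (aromatic): 1 H each → 5
  4 × C: 1 H each → 4
  3 × C: 2 H each → 6
  1 × C: 3 H
  1 × C (aromatic): no H
  1 × C: no H
  1 × N (charge +1): no H
  1 × O: 1 H
  1 × O: no H
  1 × O (charge -1): no H
  Total hydrogens = 19.
Molecular formula: C15H19NO3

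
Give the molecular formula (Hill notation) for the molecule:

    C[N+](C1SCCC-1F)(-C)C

Heavy atoms from the SMILES: 7 C, 1 F, 1 N, 1 S.
Implicit hydrogens by atom environment:
  3 × C: 3 H each → 9
  2 × C: 2 H each → 4
  2 × C: 1 H each → 2
  1 × F: no H
  1 × N (charge +1): no H
  1 × S: no H
  Total hydrogens = 15.
Net charge +1.
Molecular formula: C7H15FNS+

C7H15FNS+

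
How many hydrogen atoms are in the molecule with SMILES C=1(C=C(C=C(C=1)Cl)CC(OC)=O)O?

Hydrogens are implicit in SMILES; fill each atom to its normal valence:
  3 × C (aromatic): 1 H each → 3
  3 × C (aromatic): no H
  2 × O: no H
  1 × C: 3 H
  1 × C: 2 H
  1 × C: no H
  1 × Cl: no H
  1 × O: 1 H
  Total hydrogens = 9.

9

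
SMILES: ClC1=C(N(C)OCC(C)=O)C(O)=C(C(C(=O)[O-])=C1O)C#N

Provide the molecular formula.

Heavy atoms from the SMILES: 12 C, 1 Cl, 2 N, 6 O.
Implicit hydrogens by atom environment:
  6 × C (aromatic): no H
  3 × C: no H
  3 × O: no H
  2 × C: 3 H each → 6
  2 × N: no H
  2 × O: 1 H each → 2
  1 × C: 2 H
  1 × Cl: no H
  1 × O (charge -1): no H
  Total hydrogens = 10.
Net charge -1.
Molecular formula: C12H10ClN2O6-

C12H10ClN2O6-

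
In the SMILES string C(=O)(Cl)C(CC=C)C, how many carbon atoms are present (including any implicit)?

6

The symbol for carbon appears 6 times in the SMILES. (Cl is a single chlorine, not C + l.)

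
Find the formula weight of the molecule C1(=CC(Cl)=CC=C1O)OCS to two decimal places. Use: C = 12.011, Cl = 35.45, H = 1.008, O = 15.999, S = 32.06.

Molecular formula: C7H7ClO2S.
M = 7×12.011 + 1×35.45 + 7×1.008 + 2×15.999 + 1×32.06 = 190.64 g/mol.

190.64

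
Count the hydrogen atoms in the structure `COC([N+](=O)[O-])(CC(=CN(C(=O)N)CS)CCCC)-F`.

20

Hydrogens are implicit in SMILES; fill each atom to its normal valence:
  5 × C: 2 H each → 10
  3 × C: no H
  3 × O: no H
  2 × C: 3 H each → 6
  1 × C: 1 H
  1 × F: no H
  1 × N: 2 H
  1 × N: no H
  1 × N (charge +1): no H
  1 × O (charge -1): no H
  1 × S: 1 H
  Total hydrogens = 20.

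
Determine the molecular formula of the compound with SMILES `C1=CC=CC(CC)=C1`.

Heavy atoms from the SMILES: 8 C.
Implicit hydrogens by atom environment:
  5 × C (aromatic): 1 H each → 5
  1 × C: 3 H
  1 × C: 2 H
  1 × C (aromatic): no H
  Total hydrogens = 10.
Molecular formula: C8H10

C8H10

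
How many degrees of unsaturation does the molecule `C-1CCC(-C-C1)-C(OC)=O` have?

Molecular formula from the SMILES: C8H14O2.
DoU = (2C + 2 + N − H − X)/2 = (2·8 + 2 + 0 − 14 − 0)/2 = 4/2 = 2.
(Structurally: 1 ring(s) + 1 π bond(s) = 2.)

2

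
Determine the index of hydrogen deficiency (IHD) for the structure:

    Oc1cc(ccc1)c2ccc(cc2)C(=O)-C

Molecular formula from the SMILES: C14H12O2.
DoU = (2C + 2 + N − H − X)/2 = (2·14 + 2 + 0 − 12 − 0)/2 = 18/2 = 9.
(Structurally: 2 ring(s) + 7 π bond(s) = 9.)

9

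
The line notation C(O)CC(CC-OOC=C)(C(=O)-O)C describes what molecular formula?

C9H16O5

Heavy atoms from the SMILES: 9 C, 5 O.
Implicit hydrogens by atom environment:
  5 × C: 2 H each → 10
  3 × O: no H
  2 × C: no H
  2 × O: 1 H each → 2
  1 × C: 3 H
  1 × C: 1 H
  Total hydrogens = 16.
Molecular formula: C9H16O5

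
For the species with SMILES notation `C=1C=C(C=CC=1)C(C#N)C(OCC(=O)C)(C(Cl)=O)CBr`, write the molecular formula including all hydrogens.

C14H13BrClNO3

Heavy atoms from the SMILES: 1 Br, 14 C, 1 Cl, 1 N, 3 O.
Implicit hydrogens by atom environment:
  5 × C (aromatic): 1 H each → 5
  4 × C: no H
  3 × O: no H
  2 × C: 2 H each → 4
  1 × Br: no H
  1 × C: 3 H
  1 × C: 1 H
  1 × C (aromatic): no H
  1 × Cl: no H
  1 × N: no H
  Total hydrogens = 13.
Molecular formula: C14H13BrClNO3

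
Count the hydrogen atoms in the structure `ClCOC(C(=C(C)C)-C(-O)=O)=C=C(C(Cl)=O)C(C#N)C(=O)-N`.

Hydrogens are implicit in SMILES; fill each atom to its normal valence:
  9 × C: no H
  4 × O: no H
  2 × C: 3 H each → 6
  2 × Cl: no H
  1 × C: 2 H
  1 × C: 1 H
  1 × N: 2 H
  1 × N: no H
  1 × O: 1 H
  Total hydrogens = 12.

12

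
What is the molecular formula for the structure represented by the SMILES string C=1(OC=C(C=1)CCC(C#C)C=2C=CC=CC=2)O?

Heavy atoms from the SMILES: 15 C, 2 O.
Implicit hydrogens by atom environment:
  7 × C (aromatic): 1 H each → 7
  3 × C (aromatic): no H
  2 × C: 2 H each → 4
  2 × C: 1 H each → 2
  1 × C: no H
  1 × O: 1 H
  1 × O (aromatic): no H
  Total hydrogens = 14.
Molecular formula: C15H14O2

C15H14O2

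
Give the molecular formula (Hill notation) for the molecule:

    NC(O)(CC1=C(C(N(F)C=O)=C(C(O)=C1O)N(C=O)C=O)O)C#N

Heavy atoms from the SMILES: 12 C, 1 F, 4 N, 7 O.
Implicit hydrogens by atom environment:
  6 × C (aromatic): no H
  4 × O: 1 H each → 4
  3 × C: 1 H each → 3
  3 × N: no H
  3 × O: no H
  2 × C: no H
  1 × C: 2 H
  1 × F: no H
  1 × N: 2 H
  Total hydrogens = 11.
Molecular formula: C12H11FN4O7

C12H11FN4O7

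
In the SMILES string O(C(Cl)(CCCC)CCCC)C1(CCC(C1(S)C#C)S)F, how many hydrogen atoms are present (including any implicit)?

26

Hydrogens are implicit in SMILES; fill each atom to its normal valence:
  8 × C: 2 H each → 16
  4 × C: no H
  2 × C: 3 H each → 6
  2 × C: 1 H each → 2
  2 × S: 1 H each → 2
  1 × Cl: no H
  1 × F: no H
  1 × O: no H
  Total hydrogens = 26.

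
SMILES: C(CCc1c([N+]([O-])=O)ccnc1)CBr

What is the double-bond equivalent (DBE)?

Molecular formula from the SMILES: C9H11BrN2O2.
DoU = (2C + 2 + N − H − X)/2 = (2·9 + 2 + 2 − 11 − 1)/2 = 10/2 = 5.
(Structurally: 1 ring(s) + 4 π bond(s) = 5.)

5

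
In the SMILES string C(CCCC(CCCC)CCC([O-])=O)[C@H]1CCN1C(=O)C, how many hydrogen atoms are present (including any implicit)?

Hydrogens are implicit in SMILES; fill each atom to its normal valence:
  11 × C: 2 H each → 22
  2 × C: 3 H each → 6
  2 × C: 1 H each → 2
  2 × C: no H
  2 × O: no H
  1 × N: no H
  1 × O (charge -1): no H
  Total hydrogens = 30.

30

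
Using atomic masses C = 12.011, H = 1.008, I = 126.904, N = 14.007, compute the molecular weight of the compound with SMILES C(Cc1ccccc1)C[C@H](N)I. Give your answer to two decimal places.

275.13

Molecular formula: C10H14IN.
M = 10×12.011 + 14×1.008 + 1×126.904 + 1×14.007 = 275.13 g/mol.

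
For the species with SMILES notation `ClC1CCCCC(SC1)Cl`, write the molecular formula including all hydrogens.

C7H12Cl2S

Heavy atoms from the SMILES: 7 C, 2 Cl, 1 S.
Implicit hydrogens by atom environment:
  5 × C: 2 H each → 10
  2 × C: 1 H each → 2
  2 × Cl: no H
  1 × S: no H
  Total hydrogens = 12.
Molecular formula: C7H12Cl2S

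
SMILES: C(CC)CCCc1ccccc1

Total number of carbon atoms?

12

The symbol for carbon appears 12 times in the SMILES. Lowercase c denotes aromatic carbon and counts toward C.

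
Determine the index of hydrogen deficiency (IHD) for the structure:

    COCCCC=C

1

Molecular formula from the SMILES: C6H12O.
DoU = (2C + 2 + N − H − X)/2 = (2·6 + 2 + 0 − 12 − 0)/2 = 2/2 = 1.
(Structurally: 0 ring(s) + 1 π bond(s) = 1.)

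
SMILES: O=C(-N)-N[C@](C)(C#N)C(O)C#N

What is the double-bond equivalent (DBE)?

Molecular formula from the SMILES: C6H8N4O2.
DoU = (2C + 2 + N − H − X)/2 = (2·6 + 2 + 4 − 8 − 0)/2 = 10/2 = 5.
(Structurally: 0 ring(s) + 5 π bond(s) = 5.)

5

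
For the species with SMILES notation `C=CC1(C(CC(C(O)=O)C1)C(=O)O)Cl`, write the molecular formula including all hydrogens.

Heavy atoms from the SMILES: 9 C, 1 Cl, 4 O.
Implicit hydrogens by atom environment:
  3 × C: 2 H each → 6
  3 × C: 1 H each → 3
  3 × C: no H
  2 × O: 1 H each → 2
  2 × O: no H
  1 × Cl: no H
  Total hydrogens = 11.
Molecular formula: C9H11ClO4

C9H11ClO4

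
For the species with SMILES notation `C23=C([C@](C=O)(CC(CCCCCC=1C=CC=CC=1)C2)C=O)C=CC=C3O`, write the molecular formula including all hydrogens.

Heavy atoms from the SMILES: 23 C, 3 O.
Implicit hydrogens by atom environment:
  8 × C (aromatic): 1 H each → 8
  7 × C: 2 H each → 14
  4 × C (aromatic): no H
  3 × C: 1 H each → 3
  2 × O: no H
  1 × C: no H
  1 × O: 1 H
  Total hydrogens = 26.
Molecular formula: C23H26O3

C23H26O3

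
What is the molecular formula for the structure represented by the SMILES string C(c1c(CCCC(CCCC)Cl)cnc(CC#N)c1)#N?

C16H20ClN3

Heavy atoms from the SMILES: 16 C, 1 Cl, 3 N.
Implicit hydrogens by atom environment:
  7 × C: 2 H each → 14
  3 × C (aromatic): no H
  2 × C (aromatic): 1 H each → 2
  2 × C: no H
  2 × N: no H
  1 × C: 3 H
  1 × C: 1 H
  1 × Cl: no H
  1 × N (aromatic): no H
  Total hydrogens = 20.
Molecular formula: C16H20ClN3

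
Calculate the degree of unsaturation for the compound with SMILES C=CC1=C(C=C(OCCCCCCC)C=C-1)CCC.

Molecular formula from the SMILES: C18H28O.
DoU = (2C + 2 + N − H − X)/2 = (2·18 + 2 + 0 − 28 − 0)/2 = 10/2 = 5.
(Structurally: 1 ring(s) + 4 π bond(s) = 5.)

5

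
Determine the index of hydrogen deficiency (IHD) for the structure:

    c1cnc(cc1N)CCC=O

Molecular formula from the SMILES: C8H10N2O.
DoU = (2C + 2 + N − H − X)/2 = (2·8 + 2 + 2 − 10 − 0)/2 = 10/2 = 5.
(Structurally: 1 ring(s) + 4 π bond(s) = 5.)

5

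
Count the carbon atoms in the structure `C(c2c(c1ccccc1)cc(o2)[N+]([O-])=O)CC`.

The symbol for carbon appears 13 times in the SMILES. Lowercase c denotes aromatic carbon and counts toward C.

13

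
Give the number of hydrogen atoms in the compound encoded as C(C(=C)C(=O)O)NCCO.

11

Hydrogens are implicit in SMILES; fill each atom to its normal valence:
  4 × C: 2 H each → 8
  2 × C: no H
  2 × O: 1 H each → 2
  1 × N: 1 H
  1 × O: no H
  Total hydrogens = 11.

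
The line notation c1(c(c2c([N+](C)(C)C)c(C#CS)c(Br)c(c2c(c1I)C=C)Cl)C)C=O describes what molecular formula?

C19H17BrClINOS+

Heavy atoms from the SMILES: 1 Br, 19 C, 1 Cl, 1 I, 1 N, 1 O, 1 S.
Implicit hydrogens by atom environment:
  10 × C (aromatic): no H
  4 × C: 3 H each → 12
  2 × C: 1 H each → 2
  2 × C: no H
  1 × Br: no H
  1 × C: 2 H
  1 × Cl: no H
  1 × I: no H
  1 × N (charge +1): no H
  1 × O: no H
  1 × S: 1 H
  Total hydrogens = 17.
Net charge +1.
Molecular formula: C19H17BrClINOS+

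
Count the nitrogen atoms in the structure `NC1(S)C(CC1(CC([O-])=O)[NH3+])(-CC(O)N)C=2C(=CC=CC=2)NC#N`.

5

The symbol for nitrogen appears 5 times in the SMILES.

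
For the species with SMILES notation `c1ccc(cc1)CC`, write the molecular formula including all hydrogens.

Heavy atoms from the SMILES: 8 C.
Implicit hydrogens by atom environment:
  5 × C (aromatic): 1 H each → 5
  1 × C: 3 H
  1 × C: 2 H
  1 × C (aromatic): no H
  Total hydrogens = 10.
Molecular formula: C8H10

C8H10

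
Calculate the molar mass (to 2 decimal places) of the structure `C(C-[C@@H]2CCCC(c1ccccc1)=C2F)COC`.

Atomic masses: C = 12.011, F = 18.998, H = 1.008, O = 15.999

Molecular formula: C16H21FO.
M = 16×12.011 + 1×18.998 + 21×1.008 + 1×15.999 = 248.34 g/mol.

248.34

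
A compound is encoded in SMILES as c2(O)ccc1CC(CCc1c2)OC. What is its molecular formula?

Heavy atoms from the SMILES: 11 C, 2 O.
Implicit hydrogens by atom environment:
  3 × C: 2 H each → 6
  3 × C (aromatic): 1 H each → 3
  3 × C (aromatic): no H
  1 × C: 3 H
  1 × C: 1 H
  1 × O: 1 H
  1 × O: no H
  Total hydrogens = 14.
Molecular formula: C11H14O2

C11H14O2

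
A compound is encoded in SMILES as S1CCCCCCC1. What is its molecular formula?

C7H14S

Heavy atoms from the SMILES: 7 C, 1 S.
Implicit hydrogens by atom environment:
  7 × C: 2 H each → 14
  1 × S: no H
  Total hydrogens = 14.
Molecular formula: C7H14S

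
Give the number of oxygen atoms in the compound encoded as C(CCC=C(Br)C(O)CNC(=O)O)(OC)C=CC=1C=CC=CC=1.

4

The symbol for oxygen appears 4 times in the SMILES.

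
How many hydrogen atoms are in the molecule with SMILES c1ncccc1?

5

Hydrogens are implicit in SMILES; fill each atom to its normal valence:
  5 × C (aromatic): 1 H each → 5
  1 × N (aromatic): no H
  Total hydrogens = 5.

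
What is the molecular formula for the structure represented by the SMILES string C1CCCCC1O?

C6H12O

Heavy atoms from the SMILES: 6 C, 1 O.
Implicit hydrogens by atom environment:
  5 × C: 2 H each → 10
  1 × C: 1 H
  1 × O: 1 H
  Total hydrogens = 12.
Molecular formula: C6H12O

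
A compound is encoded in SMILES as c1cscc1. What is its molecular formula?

C4H4S

Heavy atoms from the SMILES: 4 C, 1 S.
Implicit hydrogens by atom environment:
  4 × C (aromatic): 1 H each → 4
  1 × S (aromatic): no H
  Total hydrogens = 4.
Molecular formula: C4H4S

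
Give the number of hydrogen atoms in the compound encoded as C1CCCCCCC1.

16

Hydrogens are implicit in SMILES; fill each atom to its normal valence:
  8 × C: 2 H each → 16
  Total hydrogens = 16.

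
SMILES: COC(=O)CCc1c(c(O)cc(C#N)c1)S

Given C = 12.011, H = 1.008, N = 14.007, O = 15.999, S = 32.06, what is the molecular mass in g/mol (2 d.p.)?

237.27

Molecular formula: C11H11NO3S.
M = 11×12.011 + 11×1.008 + 1×14.007 + 3×15.999 + 1×32.06 = 237.27 g/mol.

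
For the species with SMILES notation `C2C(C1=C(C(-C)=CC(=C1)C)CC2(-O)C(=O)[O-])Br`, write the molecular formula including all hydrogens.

C13H14BrO3-

Heavy atoms from the SMILES: 1 Br, 13 C, 3 O.
Implicit hydrogens by atom environment:
  4 × C (aromatic): no H
  2 × C: 3 H each → 6
  2 × C: 2 H each → 4
  2 × C (aromatic): 1 H each → 2
  2 × C: no H
  1 × Br: no H
  1 × C: 1 H
  1 × O: 1 H
  1 × O: no H
  1 × O (charge -1): no H
  Total hydrogens = 14.
Net charge -1.
Molecular formula: C13H14BrO3-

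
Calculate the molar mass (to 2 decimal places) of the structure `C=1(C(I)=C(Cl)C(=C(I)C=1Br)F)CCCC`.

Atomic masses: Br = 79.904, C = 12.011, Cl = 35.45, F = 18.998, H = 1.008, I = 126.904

517.34

Molecular formula: C10H9BrClFI2.
M = 1×79.904 + 10×12.011 + 1×35.45 + 1×18.998 + 9×1.008 + 2×126.904 = 517.34 g/mol.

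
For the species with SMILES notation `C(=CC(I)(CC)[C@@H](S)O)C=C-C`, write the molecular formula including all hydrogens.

Heavy atoms from the SMILES: 9 C, 1 I, 1 O, 1 S.
Implicit hydrogens by atom environment:
  5 × C: 1 H each → 5
  2 × C: 3 H each → 6
  1 × C: 2 H
  1 × C: no H
  1 × I: no H
  1 × O: 1 H
  1 × S: 1 H
  Total hydrogens = 15.
Molecular formula: C9H15IOS

C9H15IOS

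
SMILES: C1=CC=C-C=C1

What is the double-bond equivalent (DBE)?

4

Molecular formula from the SMILES: C6H6.
DoU = (2C + 2 + N − H − X)/2 = (2·6 + 2 + 0 − 6 − 0)/2 = 8/2 = 4.
(Structurally: 1 ring(s) + 3 π bond(s) = 4.)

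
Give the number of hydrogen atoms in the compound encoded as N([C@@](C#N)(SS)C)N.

7

Hydrogens are implicit in SMILES; fill each atom to its normal valence:
  2 × C: no H
  1 × C: 3 H
  1 × N: 2 H
  1 × N: 1 H
  1 × N: no H
  1 × S: 1 H
  1 × S: no H
  Total hydrogens = 7.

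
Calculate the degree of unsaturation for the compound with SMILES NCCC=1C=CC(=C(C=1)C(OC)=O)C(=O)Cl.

Molecular formula from the SMILES: C11H12ClNO3.
DoU = (2C + 2 + N − H − X)/2 = (2·11 + 2 + 1 − 12 − 1)/2 = 12/2 = 6.
(Structurally: 1 ring(s) + 5 π bond(s) = 6.)

6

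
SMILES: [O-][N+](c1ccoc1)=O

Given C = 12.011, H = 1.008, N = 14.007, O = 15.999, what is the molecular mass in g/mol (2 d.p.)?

113.07

Molecular formula: C4H3NO3.
M = 4×12.011 + 3×1.008 + 1×14.007 + 3×15.999 = 113.07 g/mol.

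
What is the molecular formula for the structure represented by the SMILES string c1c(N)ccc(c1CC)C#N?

Heavy atoms from the SMILES: 9 C, 2 N.
Implicit hydrogens by atom environment:
  3 × C (aromatic): 1 H each → 3
  3 × C (aromatic): no H
  1 × C: 3 H
  1 × C: 2 H
  1 × C: no H
  1 × N: 2 H
  1 × N: no H
  Total hydrogens = 10.
Molecular formula: C9H10N2

C9H10N2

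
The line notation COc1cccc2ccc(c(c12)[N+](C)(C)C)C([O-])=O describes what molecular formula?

Heavy atoms from the SMILES: 15 C, 1 N, 3 O.
Implicit hydrogens by atom environment:
  5 × C (aromatic): 1 H each → 5
  5 × C (aromatic): no H
  4 × C: 3 H each → 12
  2 × O: no H
  1 × C: no H
  1 × N (charge +1): no H
  1 × O (charge -1): no H
  Total hydrogens = 17.
Molecular formula: C15H17NO3

C15H17NO3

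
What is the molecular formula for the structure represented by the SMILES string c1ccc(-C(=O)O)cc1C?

Heavy atoms from the SMILES: 8 C, 2 O.
Implicit hydrogens by atom environment:
  4 × C (aromatic): 1 H each → 4
  2 × C (aromatic): no H
  1 × C: 3 H
  1 × C: no H
  1 × O: 1 H
  1 × O: no H
  Total hydrogens = 8.
Molecular formula: C8H8O2

C8H8O2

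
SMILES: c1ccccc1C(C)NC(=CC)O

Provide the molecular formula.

Heavy atoms from the SMILES: 11 C, 1 N, 1 O.
Implicit hydrogens by atom environment:
  5 × C (aromatic): 1 H each → 5
  2 × C: 3 H each → 6
  2 × C: 1 H each → 2
  1 × C: no H
  1 × C (aromatic): no H
  1 × N: 1 H
  1 × O: 1 H
  Total hydrogens = 15.
Molecular formula: C11H15NO

C11H15NO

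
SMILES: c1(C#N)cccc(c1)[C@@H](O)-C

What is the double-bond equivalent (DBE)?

Molecular formula from the SMILES: C9H9NO.
DoU = (2C + 2 + N − H − X)/2 = (2·9 + 2 + 1 − 9 − 0)/2 = 12/2 = 6.
(Structurally: 1 ring(s) + 5 π bond(s) = 6.)

6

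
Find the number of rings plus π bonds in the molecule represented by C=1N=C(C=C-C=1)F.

Molecular formula from the SMILES: C5H4FN.
DoU = (2C + 2 + N − H − X)/2 = (2·5 + 2 + 1 − 4 − 1)/2 = 8/2 = 4.
(Structurally: 1 ring(s) + 3 π bond(s) = 4.)

4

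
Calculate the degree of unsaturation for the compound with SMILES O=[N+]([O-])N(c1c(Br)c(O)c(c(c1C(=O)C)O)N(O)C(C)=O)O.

7

Molecular formula from the SMILES: C10H10BrN3O8.
DoU = (2C + 2 + N − H − X)/2 = (2·10 + 2 + 3 − 10 − 1)/2 = 14/2 = 7.
(Structurally: 1 ring(s) + 6 π bond(s) = 7.)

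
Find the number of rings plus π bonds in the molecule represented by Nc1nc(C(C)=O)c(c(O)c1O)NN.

Molecular formula from the SMILES: C7H10N4O3.
DoU = (2C + 2 + N − H − X)/2 = (2·7 + 2 + 4 − 10 − 0)/2 = 10/2 = 5.
(Structurally: 1 ring(s) + 4 π bond(s) = 5.)

5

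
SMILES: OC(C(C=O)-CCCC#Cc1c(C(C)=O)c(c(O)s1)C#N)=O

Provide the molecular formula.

Heavy atoms from the SMILES: 15 C, 1 N, 5 O, 1 S.
Implicit hydrogens by atom environment:
  5 × C: no H
  4 × C (aromatic): no H
  3 × C: 2 H each → 6
  3 × O: no H
  2 × C: 1 H each → 2
  2 × O: 1 H each → 2
  1 × C: 3 H
  1 × N: no H
  1 × S (aromatic): no H
  Total hydrogens = 13.
Molecular formula: C15H13NO5S

C15H13NO5S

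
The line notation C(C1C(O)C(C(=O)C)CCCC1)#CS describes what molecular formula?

C11H16O2S

Heavy atoms from the SMILES: 11 C, 2 O, 1 S.
Implicit hydrogens by atom environment:
  4 × C: 2 H each → 8
  3 × C: 1 H each → 3
  3 × C: no H
  1 × C: 3 H
  1 × O: 1 H
  1 × O: no H
  1 × S: 1 H
  Total hydrogens = 16.
Molecular formula: C11H16O2S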